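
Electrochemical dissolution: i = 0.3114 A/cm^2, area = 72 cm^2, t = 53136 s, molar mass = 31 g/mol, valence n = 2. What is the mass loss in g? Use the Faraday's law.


Apply Faraday's law: m = i*A*t*M / (n*F)
Total charge passed Q = i*A*t = 0.3114*72*53136 = 1191351.6288 C
m = Q*M/(n*F) = 1191351.6288*31/(2*96485) = 191.38675 g

191.38675 g


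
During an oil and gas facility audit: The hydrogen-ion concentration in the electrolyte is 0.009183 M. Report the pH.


pH = −log10[H+]
pH = −log10(0.009183) = 2.04

2.04


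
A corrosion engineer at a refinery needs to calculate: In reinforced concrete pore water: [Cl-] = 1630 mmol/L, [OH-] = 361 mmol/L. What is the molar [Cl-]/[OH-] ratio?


Threshold parameter = [Cl-] / [OH-] (molar basis; both in mmol/L, so units cancel)
Ratio = 1630 / 361 = 4.52

4.52


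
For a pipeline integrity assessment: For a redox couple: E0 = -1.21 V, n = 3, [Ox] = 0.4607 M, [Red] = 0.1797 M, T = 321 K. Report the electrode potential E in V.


Apply the Nernst equation: E = E0 + (RT/nF)*ln([Ox]/[Red])
Step 1: RT/nF = 8.314*321/(3*96485) = 0.00922007 V
Step 2: [Ox]/[Red] = 0.4607/0.1797 = 2.563717
Step 3: ln(2.563717) = 0.941458
Step 4: correction = 0.00922007 * 0.941458 = 0.009 V
E = -1.21 + 0.009 = -1.201 V

-1.201 V


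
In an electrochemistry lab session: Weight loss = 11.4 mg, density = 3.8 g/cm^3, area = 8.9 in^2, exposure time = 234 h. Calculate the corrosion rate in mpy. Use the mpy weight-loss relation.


Apply the mpy weight-loss relation: CR = 534 * W / (D * A * T)
Numerator: 534 * 11.4 = 6087.6
Denominator: 3.8 * 8.9 * 234 = 7913.88
CR = 6087.6 / 7913.88 = 0.76923 mpy

0.76923 mpy


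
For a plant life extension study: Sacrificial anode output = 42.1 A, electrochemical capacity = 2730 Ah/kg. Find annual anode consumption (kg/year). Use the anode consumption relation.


Annual consumption = current * hours per year / capacity
Rate = 42.1 * 8760 / 2730 = 135.1 kg/year

135.1 kg/year


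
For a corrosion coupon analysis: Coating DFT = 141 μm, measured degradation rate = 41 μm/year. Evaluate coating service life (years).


Service life = thickness / degradation rate
Life = 141 / 41 = 3.4 years

3.4 years


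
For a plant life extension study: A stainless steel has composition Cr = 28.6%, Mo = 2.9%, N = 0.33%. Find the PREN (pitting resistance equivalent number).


Apply the PREN formula: PREN = Cr + 3.3*Mo + 16*N
PREN = 28.6 + 3.3*2.9 + 16*0.33
PREN = 28.6 + 9.57 + 5.28 = 43.45

43.45


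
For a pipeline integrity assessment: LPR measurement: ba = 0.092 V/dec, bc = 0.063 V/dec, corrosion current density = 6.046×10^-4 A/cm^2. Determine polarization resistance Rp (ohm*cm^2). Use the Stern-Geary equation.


Apply the Stern-Geary equation: Rp = ba*bc / (2.303*icorr*(ba+bc))
ba*bc = 0.092*0.063 = 0.005796
ba+bc = 0.155; 2.303*icorr*(ba+bc) = 2.303*6.046×10^-4*0.155 = 2.1582104×10^-4
Rp = 0.005796 / 2.1582104×10^-4 = 26.86 ohm*cm^2

26.86 ohm*cm^2


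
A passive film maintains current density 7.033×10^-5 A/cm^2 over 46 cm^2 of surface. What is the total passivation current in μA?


I = i_pass * A, then convert A → μA (×10^6)
I = 7.033×10^-5 * 46 * 10^6 = 3235.18 μA

3235.18 μA


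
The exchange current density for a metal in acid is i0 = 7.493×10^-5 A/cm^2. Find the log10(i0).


i0 = 7.493×10^-5 A/cm^2
log10(i0) = -4.125

-4.125


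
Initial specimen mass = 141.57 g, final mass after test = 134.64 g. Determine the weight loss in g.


Weight loss = initial − final
WL = 141.57 − 134.64 = 6.93 g

6.93 g


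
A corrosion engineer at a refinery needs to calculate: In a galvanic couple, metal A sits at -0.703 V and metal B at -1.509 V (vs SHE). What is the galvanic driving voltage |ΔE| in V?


Driving voltage is the absolute potential difference.
|ΔE| = |-0.703 − (-1.509)| = 0.806 V

0.806 V


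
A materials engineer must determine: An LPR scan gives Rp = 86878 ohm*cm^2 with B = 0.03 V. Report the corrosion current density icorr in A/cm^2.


Apply the Stern-Geary relation: icorr = B / Rp
icorr = 0.03 / 86878 = 3.453×10^-7 A/cm^2

3.453×10^-7 A/cm^2


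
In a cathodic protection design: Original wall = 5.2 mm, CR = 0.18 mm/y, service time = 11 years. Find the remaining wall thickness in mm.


Remaining wall = original − CR × time
t = 5.2 − 0.18*11 = 5.2 − 1.98 = 3.22 mm

3.22 mm


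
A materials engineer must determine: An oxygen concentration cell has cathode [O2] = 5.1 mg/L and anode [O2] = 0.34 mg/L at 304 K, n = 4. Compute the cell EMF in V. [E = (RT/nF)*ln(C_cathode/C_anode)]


Apply the Nernst concentration-cell relation: E = (RT/nF)*ln(C_cathode/C_anode)
RT/nF = 8.314*304/(4*96485) = 0.00654883 V
ln(5.1/0.34) = 2.70805
E = 0.00654883 * 2.70805 = 0.01773 V

0.01773 V


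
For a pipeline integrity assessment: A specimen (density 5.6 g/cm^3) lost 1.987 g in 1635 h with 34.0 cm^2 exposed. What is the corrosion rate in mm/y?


Apply the mm/y weight-loss relation: CR = 87600 * W / (D * A * T)
Numerator: 87600 * 1.987 = 174061.2
Denominator: 5.6 * 34.0 * 1635 = 311304.0
CR = 174061.2 / 311304.0 = 0.559136 mm/y

0.559136 mm/y


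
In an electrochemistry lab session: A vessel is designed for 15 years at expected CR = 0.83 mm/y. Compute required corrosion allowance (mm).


Corrosion allowance = CR × design life
CA = 0.83 * 15 = 12.45 mm

12.45 mm


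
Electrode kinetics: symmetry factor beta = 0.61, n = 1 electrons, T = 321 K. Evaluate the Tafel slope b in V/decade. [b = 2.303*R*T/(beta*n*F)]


Apply the Tafel slope relation: b = 2.303*R*T/(beta*n*F)
Numerator: 2.303 * 8.314 * 321 = 6146.23
Denominator: 0.61 * 1 * 96485 = 58855.85
b = 6146.23 / 58855.85 = 0.104 V/decade

0.104 V/decade


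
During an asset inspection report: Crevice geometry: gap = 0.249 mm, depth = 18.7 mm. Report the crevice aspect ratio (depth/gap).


Aspect ratio = depth / gap
Ratio = 18.7 / 0.249 = 75.1

75.1


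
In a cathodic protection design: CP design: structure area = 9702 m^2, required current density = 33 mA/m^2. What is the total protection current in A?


I = area * current density, then convert mA → A (÷1000)
I = 9702 * 33 / 1000 = 320.17 A

320.17 A


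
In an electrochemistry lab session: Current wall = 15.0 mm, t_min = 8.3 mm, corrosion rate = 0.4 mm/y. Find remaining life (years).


Apply the remaining-life relation: RL = (t_current − t_min) / CR
RL = (15.0 − 8.3) / 0.4 = 6.7 / 0.4 = 16.8 years

16.8 years


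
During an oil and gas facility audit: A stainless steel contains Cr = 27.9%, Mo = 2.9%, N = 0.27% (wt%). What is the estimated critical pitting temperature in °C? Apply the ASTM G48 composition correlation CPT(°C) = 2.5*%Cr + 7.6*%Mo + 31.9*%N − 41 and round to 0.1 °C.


Apply the ASTM G48 empirical CPT estimate: CPT(°C) = 2.5*%Cr + 7.6*%Mo + 31.9*%N − 41
2.5*27.9 = 69.75; 7.6*2.9 = 22.04; 31.9*0.27 = 8.613
CPT = 69.75 + 22.04 + 8.613 − 41 = 59.403 °C
Rounded to 0.1 °C: CPT ≈ 59.4 °C

59.4 °C


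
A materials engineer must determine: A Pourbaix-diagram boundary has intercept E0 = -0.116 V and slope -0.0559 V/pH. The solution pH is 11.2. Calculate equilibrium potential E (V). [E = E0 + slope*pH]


Apply the Pourbaix line equation: E = E0 + slope*pH
E = -0.116 + (-0.0559)*11.2 = -0.116 + (-0.62608) = -0.74208 V
Rounded to 4 decimal places: E = -0.7421 V

-0.7421 V


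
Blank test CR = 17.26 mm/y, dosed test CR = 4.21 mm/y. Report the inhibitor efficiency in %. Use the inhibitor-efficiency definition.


Apply the inhibitor-efficiency definition: IE = (CR_blank − CR_inh)/CR_blank × 100
IE = (17.26 − 4.21) / 17.26 × 100
IE = 13.05 / 17.26 × 100 = 75.6 %

75.6 %


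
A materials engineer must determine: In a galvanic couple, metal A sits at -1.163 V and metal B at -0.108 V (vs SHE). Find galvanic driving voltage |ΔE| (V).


Driving voltage is the absolute potential difference.
|ΔE| = |-1.163 − (-0.108)| = 1.055 V

1.055 V


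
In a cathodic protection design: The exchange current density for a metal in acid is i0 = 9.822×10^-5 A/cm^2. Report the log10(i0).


i0 = 9.822×10^-5 A/cm^2
log10(i0) = -4.008

-4.008


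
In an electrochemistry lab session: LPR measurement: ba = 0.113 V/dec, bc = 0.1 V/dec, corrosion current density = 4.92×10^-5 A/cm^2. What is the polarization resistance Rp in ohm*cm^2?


Apply the Stern-Geary equation: Rp = ba*bc / (2.303*icorr*(ba+bc))
ba*bc = 0.113*0.1 = 0.0113
ba+bc = 0.213; 2.303*icorr*(ba+bc) = 2.303*4.92×10^-5*0.213 = 2.4134519×10^-5
Rp = 0.0113 / 2.4134519×10^-5 = 468.2 ohm*cm^2

468.2 ohm*cm^2


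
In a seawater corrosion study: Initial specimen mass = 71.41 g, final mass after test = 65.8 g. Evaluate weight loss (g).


Weight loss = initial − final
WL = 71.41 − 65.8 = 5.61 g

5.61 g


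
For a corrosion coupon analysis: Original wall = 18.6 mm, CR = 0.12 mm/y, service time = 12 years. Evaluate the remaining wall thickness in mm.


Remaining wall = original − CR × time
t = 18.6 − 0.12*12 = 18.6 − 1.44 = 17.16 mm

17.16 mm


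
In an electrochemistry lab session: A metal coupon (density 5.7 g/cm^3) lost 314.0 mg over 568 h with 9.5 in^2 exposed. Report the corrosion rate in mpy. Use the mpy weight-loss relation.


Apply the mpy weight-loss relation: CR = 534 * W / (D * A * T)
Numerator: 534 * 314.0 = 167676.0
Denominator: 5.7 * 9.5 * 568 = 30757.2
CR = 167676.0 / 30757.2 = 5.4516 mpy

5.4516 mpy


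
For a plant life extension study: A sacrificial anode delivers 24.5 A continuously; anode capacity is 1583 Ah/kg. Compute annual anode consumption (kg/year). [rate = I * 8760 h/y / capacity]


Annual consumption = current * hours per year / capacity
Rate = 24.5 * 8760 / 1583 = 135.6 kg/year

135.6 kg/year


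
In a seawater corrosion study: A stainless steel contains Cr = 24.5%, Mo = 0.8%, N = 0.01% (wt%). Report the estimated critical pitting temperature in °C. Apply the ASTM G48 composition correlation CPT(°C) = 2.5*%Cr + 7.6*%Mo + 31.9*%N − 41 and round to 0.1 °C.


Apply the ASTM G48 empirical CPT estimate: CPT(°C) = 2.5*%Cr + 7.6*%Mo + 31.9*%N − 41
2.5*24.5 = 61.25; 7.6*0.8 = 6.08; 31.9*0.01 = 0.319
CPT = 61.25 + 6.08 + 0.319 − 41 = 26.649 °C
Rounded to 0.1 °C: CPT ≈ 26.6 °C

26.6 °C


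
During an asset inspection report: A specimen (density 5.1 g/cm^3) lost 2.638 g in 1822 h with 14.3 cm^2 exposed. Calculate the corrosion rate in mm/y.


Apply the mm/y weight-loss relation: CR = 87600 * W / (D * A * T)
Numerator: 87600 * 2.638 = 231088.8
Denominator: 5.1 * 14.3 * 1822 = 132878.46
CR = 231088.8 / 132878.46 = 1.7391 mm/y

1.7391 mm/y


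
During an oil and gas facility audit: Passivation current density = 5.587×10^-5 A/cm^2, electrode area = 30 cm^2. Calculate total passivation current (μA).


I = i_pass * A, then convert A → μA (×10^6)
I = 5.587×10^-5 * 30 * 10^6 = 1676.1 μA

1676.1 μA


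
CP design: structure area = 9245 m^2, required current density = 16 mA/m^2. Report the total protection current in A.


I = area * current density, then convert mA → A (÷1000)
I = 9245 * 16 / 1000 = 147.92 A

147.92 A


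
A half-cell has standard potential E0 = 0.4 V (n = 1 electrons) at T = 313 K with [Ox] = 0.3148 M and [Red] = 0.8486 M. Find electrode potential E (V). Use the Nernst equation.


Apply the Nernst equation: E = E0 + (RT/nF)*ln([Ox]/[Red])
Step 1: RT/nF = 8.314*313/(1*96485) = 0.02697085 V
Step 2: [Ox]/[Red] = 0.3148/0.8486 = 0.370964
Step 3: ln(0.370964) = -0.99165
Step 4: correction = 0.02697085 * -0.99165 = -0.0267 V
E = 0.4 + -0.0267 = 0.3733 V

0.3733 V


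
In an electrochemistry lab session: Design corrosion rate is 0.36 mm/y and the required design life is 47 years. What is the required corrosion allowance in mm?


Corrosion allowance = CR × design life
CA = 0.36 * 47 = 16.92 mm

16.92 mm


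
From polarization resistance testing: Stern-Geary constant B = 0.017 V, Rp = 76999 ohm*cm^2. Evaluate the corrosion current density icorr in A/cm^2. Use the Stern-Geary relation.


Apply the Stern-Geary relation: icorr = B / Rp
icorr = 0.017 / 76999 = 2.208×10^-7 A/cm^2

2.208×10^-7 A/cm^2


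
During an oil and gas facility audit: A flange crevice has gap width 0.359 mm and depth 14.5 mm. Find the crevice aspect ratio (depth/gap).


Aspect ratio = depth / gap
Ratio = 14.5 / 0.359 = 40.4

40.4


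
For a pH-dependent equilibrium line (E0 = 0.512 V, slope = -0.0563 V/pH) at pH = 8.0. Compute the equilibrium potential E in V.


Apply the Pourbaix line equation: E = E0 + slope*pH
E = 0.512 + (-0.0563)*8.0 = 0.512 + (-0.4504) = 0.0616 V
Rounded to 4 decimal places: E = 0.0616 V

0.0616 V


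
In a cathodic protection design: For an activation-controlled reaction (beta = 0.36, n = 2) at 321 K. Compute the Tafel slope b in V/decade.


Apply the Tafel slope relation: b = 2.303*R*T/(beta*n*F)
Numerator: 2.303 * 8.314 * 321 = 6146.23
Denominator: 0.36 * 2 * 96485 = 69469.2
b = 6146.23 / 69469.2 = 0.088 V/decade

0.088 V/decade


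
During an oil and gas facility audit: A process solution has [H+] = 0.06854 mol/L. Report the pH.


pH = −log10[H+]
pH = −log10(0.06854) = 1.16

1.16


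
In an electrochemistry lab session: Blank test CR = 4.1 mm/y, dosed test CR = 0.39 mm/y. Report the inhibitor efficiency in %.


Apply the inhibitor-efficiency definition: IE = (CR_blank − CR_inh)/CR_blank × 100
IE = (4.1 − 0.39) / 4.1 × 100
IE = 3.71 / 4.1 × 100 = 90.5 %

90.5 %


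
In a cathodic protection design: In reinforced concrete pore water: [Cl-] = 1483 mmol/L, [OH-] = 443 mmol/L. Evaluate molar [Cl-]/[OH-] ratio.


Threshold parameter = [Cl-] / [OH-] (molar basis; both in mmol/L, so units cancel)
Ratio = 1483 / 443 = 3.35

3.35


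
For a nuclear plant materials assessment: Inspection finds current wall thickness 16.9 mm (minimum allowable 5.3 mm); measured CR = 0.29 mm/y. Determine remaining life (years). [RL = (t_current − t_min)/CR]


Apply the remaining-life relation: RL = (t_current − t_min) / CR
RL = (16.9 − 5.3) / 0.29 = 11.6 / 0.29 = 40.0 years

40.0 years


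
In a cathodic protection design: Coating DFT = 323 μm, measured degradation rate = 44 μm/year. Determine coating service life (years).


Service life = thickness / degradation rate
Life = 323 / 44 = 7.3 years

7.3 years


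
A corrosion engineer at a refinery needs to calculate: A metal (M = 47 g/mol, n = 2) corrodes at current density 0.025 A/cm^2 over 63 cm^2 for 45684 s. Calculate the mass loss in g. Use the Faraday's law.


Apply Faraday's law: m = i*A*t*M / (n*F)
Total charge passed Q = i*A*t = 0.025*63*45684 = 71952.3 C
m = Q*M/(n*F) = 71952.3*47/(2*96485) = 17.525 g

17.525 g


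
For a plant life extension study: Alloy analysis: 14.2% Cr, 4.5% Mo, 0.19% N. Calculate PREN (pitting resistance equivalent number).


Apply the PREN formula: PREN = Cr + 3.3*Mo + 16*N
PREN = 14.2 + 3.3*4.5 + 16*0.19
PREN = 14.2 + 14.85 + 3.04 = 32.09

32.09


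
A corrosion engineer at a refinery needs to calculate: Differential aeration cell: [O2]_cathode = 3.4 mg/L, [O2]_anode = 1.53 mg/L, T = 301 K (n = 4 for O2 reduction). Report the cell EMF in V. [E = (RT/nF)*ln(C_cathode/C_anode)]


Apply the Nernst concentration-cell relation: E = (RT/nF)*ln(C_cathode/C_anode)
RT/nF = 8.314*301/(4*96485) = 0.0064842 V
ln(3.4/1.53) = 0.79851
E = 0.0064842 * 0.79851 = 0.00518 V

0.00518 V


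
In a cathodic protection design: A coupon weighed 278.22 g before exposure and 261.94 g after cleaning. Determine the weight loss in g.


Weight loss = initial − final
WL = 278.22 − 261.94 = 16.28 g

16.28 g


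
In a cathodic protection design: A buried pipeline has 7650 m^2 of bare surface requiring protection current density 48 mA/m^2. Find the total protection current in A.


I = area * current density, then convert mA → A (÷1000)
I = 7650 * 48 / 1000 = 367.2 A

367.2 A


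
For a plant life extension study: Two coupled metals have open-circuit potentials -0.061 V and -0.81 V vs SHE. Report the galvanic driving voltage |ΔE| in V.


Driving voltage is the absolute potential difference.
|ΔE| = |-0.061 − (-0.81)| = 0.749 V

0.749 V


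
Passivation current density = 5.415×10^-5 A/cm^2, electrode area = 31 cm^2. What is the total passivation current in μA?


I = i_pass * A, then convert A → μA (×10^6)
I = 5.415×10^-5 * 31 * 10^6 = 1678.65 μA

1678.65 μA


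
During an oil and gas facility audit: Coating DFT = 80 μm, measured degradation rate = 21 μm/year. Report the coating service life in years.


Service life = thickness / degradation rate
Life = 80 / 21 = 3.8 years

3.8 years


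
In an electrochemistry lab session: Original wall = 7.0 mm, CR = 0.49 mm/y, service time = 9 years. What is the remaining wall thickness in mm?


Remaining wall = original − CR × time
t = 7.0 − 0.49*9 = 7.0 − 4.41 = 2.59 mm

2.59 mm


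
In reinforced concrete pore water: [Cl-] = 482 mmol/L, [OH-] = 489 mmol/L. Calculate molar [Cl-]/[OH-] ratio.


Threshold parameter = [Cl-] / [OH-] (molar basis; both in mmol/L, so units cancel)
Ratio = 482 / 489 = 0.99

0.99


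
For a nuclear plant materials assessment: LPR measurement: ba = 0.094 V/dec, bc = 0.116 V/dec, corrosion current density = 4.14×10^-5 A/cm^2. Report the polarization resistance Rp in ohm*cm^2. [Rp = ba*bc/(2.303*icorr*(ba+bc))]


Apply the Stern-Geary equation: Rp = ba*bc / (2.303*icorr*(ba+bc))
ba*bc = 0.094*0.116 = 0.010904
ba+bc = 0.21; 2.303*icorr*(ba+bc) = 2.303*4.14×10^-5*0.21 = 2.0022282×10^-5
Rp = 0.010904 / 2.0022282×10^-5 = 544.6 ohm*cm^2

544.6 ohm*cm^2


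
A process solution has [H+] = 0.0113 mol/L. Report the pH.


pH = −log10[H+]
pH = −log10(0.0113) = 1.95

1.95


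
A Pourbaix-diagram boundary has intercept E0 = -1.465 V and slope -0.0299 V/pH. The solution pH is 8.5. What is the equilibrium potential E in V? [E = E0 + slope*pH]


Apply the Pourbaix line equation: E = E0 + slope*pH
E = -1.465 + (-0.0299)*8.5 = -1.465 + (-0.25415) = -1.71915 V
Rounded to 4 decimal places: E = -1.7192 V

-1.7192 V


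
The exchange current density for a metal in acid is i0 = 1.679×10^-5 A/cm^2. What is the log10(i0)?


i0 = 1.679×10^-5 A/cm^2
log10(i0) = -4.775

-4.775


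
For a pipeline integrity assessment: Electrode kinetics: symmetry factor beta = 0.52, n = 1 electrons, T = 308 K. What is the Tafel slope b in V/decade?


Apply the Tafel slope relation: b = 2.303*R*T/(beta*n*F)
Numerator: 2.303 * 8.314 * 308 = 5897.32
Denominator: 0.52 * 1 * 96485 = 50172.2
b = 5897.32 / 50172.2 = 0.1175 V/decade

0.1175 V/decade


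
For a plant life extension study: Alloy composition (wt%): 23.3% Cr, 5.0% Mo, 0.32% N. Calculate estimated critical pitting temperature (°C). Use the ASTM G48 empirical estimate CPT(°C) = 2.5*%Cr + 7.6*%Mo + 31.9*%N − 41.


Apply the ASTM G48 empirical CPT estimate: CPT(°C) = 2.5*%Cr + 7.6*%Mo + 31.9*%N − 41
2.5*23.3 = 58.25; 7.6*5.0 = 38; 31.9*0.32 = 10.208
CPT = 58.25 + 38 + 10.208 − 41 = 65.458 °C
Rounded to 0.1 °C: CPT ≈ 65.5 °C

65.5 °C


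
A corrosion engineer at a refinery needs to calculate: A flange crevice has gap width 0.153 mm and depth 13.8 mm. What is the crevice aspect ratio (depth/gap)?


Aspect ratio = depth / gap
Ratio = 13.8 / 0.153 = 90.2

90.2


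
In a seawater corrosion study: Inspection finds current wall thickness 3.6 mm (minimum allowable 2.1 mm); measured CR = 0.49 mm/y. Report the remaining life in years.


Apply the remaining-life relation: RL = (t_current − t_min) / CR
RL = (3.6 − 2.1) / 0.49 = 1.5 / 0.49 = 3.1 years

3.1 years


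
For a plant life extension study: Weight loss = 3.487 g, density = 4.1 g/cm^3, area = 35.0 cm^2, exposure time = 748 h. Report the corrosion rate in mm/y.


Apply the mm/y weight-loss relation: CR = 87600 * W / (D * A * T)
Numerator: 87600 * 3.487 = 305461.2
Denominator: 4.1 * 35.0 * 748 = 107338.0
CR = 305461.2 / 107338.0 = 2.845788 mm/y

2.845788 mm/y


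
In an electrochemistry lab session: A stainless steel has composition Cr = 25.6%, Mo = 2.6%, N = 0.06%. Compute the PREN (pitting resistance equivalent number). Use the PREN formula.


Apply the PREN formula: PREN = Cr + 3.3*Mo + 16*N
PREN = 25.6 + 3.3*2.6 + 16*0.06
PREN = 25.6 + 8.58 + 0.96 = 35.14

35.14


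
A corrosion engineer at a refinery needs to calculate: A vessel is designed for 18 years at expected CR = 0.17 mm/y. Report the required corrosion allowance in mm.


Corrosion allowance = CR × design life
CA = 0.17 * 18 = 3.06 mm

3.06 mm


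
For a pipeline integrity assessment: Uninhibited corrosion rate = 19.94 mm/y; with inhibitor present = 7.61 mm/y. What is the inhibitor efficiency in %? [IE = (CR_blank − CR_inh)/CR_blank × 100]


Apply the inhibitor-efficiency definition: IE = (CR_blank − CR_inh)/CR_blank × 100
IE = (19.94 − 7.61) / 19.94 × 100
IE = 12.33 / 19.94 × 100 = 61.8 %

61.8 %


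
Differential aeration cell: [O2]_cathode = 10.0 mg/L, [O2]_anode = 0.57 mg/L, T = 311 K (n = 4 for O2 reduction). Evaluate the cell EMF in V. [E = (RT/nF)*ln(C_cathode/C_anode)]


Apply the Nernst concentration-cell relation: E = (RT/nF)*ln(C_cathode/C_anode)
RT/nF = 8.314*311/(4*96485) = 0.00669963 V
ln(10.0/0.57) = 2.8647
E = 0.00669963 * 2.8647 = 0.01919 V

0.01919 V


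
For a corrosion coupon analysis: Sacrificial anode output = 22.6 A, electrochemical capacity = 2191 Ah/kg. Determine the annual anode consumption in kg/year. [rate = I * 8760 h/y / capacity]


Annual consumption = current * hours per year / capacity
Rate = 22.6 * 8760 / 2191 = 90.4 kg/year

90.4 kg/year


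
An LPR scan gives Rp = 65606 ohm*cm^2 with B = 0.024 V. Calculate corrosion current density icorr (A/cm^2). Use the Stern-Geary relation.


Apply the Stern-Geary relation: icorr = B / Rp
icorr = 0.024 / 65606 = 3.658×10^-7 A/cm^2

3.658×10^-7 A/cm^2


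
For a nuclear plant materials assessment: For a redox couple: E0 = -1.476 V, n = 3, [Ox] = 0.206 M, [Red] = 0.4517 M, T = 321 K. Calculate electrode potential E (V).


Apply the Nernst equation: E = E0 + (RT/nF)*ln([Ox]/[Red])
Step 1: RT/nF = 8.314*321/(3*96485) = 0.00922007 V
Step 2: [Ox]/[Red] = 0.206/0.4517 = 0.456055
Step 3: ln(0.456055) = -0.785142
Step 4: correction = 0.00922007 * -0.785142 = -0.007 V
E = -1.476 + -0.007 = -1.483 V

-1.483 V


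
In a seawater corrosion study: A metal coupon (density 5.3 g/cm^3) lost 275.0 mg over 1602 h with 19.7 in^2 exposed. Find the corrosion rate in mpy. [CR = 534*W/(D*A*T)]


Apply the mpy weight-loss relation: CR = 534 * W / (D * A * T)
Numerator: 534 * 275.0 = 146850.0
Denominator: 5.3 * 19.7 * 1602 = 167264.82
CR = 146850.0 / 167264.82 = 0.878 mpy

0.878 mpy


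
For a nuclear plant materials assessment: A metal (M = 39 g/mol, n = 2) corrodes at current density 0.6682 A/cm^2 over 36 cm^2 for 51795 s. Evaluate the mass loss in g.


Apply Faraday's law: m = i*A*t*M / (n*F)
Total charge passed Q = i*A*t = 0.6682*36*51795 = 1245939.084 C
m = Q*M/(n*F) = 1245939.084*39/(2*96485) = 251.8092 g

251.8092 g


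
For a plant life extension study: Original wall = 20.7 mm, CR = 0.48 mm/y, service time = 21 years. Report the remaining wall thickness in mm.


Remaining wall = original − CR × time
t = 20.7 − 0.48*21 = 20.7 − 10.08 = 10.62 mm

10.62 mm


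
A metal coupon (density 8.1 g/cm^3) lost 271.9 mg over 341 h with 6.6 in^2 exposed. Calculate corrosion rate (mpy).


Apply the mpy weight-loss relation: CR = 534 * W / (D * A * T)
Numerator: 534 * 271.9 = 145194.6
Denominator: 8.1 * 6.6 * 341 = 18229.86
CR = 145194.6 / 18229.86 = 7.9647 mpy

7.9647 mpy


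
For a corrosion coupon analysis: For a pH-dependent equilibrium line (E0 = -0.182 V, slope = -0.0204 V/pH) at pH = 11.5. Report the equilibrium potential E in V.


Apply the Pourbaix line equation: E = E0 + slope*pH
E = -0.182 + (-0.0204)*11.5 = -0.182 + (-0.2346) = -0.4166 V
Rounded to 4 decimal places: E = -0.4166 V

-0.4166 V


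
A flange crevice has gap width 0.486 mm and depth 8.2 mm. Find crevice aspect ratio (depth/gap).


Aspect ratio = depth / gap
Ratio = 8.2 / 0.486 = 16.9

16.9


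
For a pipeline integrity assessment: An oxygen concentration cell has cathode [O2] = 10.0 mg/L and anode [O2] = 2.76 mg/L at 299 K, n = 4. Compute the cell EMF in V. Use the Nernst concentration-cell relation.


Apply the Nernst concentration-cell relation: E = (RT/nF)*ln(C_cathode/C_anode)
RT/nF = 8.314*299/(4*96485) = 0.00644112 V
ln(10.0/2.76) = 1.28735
E = 0.00644112 * 1.28735 = 0.00829 V

0.00829 V


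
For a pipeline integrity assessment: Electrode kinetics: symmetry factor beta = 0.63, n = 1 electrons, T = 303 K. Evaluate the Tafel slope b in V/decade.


Apply the Tafel slope relation: b = 2.303*R*T/(beta*n*F)
Numerator: 2.303 * 8.314 * 303 = 5801.58
Denominator: 0.63 * 1 * 96485 = 60785.55
b = 5801.58 / 60785.55 = 0.095 V/decade

0.095 V/decade


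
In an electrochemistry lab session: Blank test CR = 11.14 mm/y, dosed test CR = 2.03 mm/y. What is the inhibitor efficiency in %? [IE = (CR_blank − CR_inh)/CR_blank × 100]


Apply the inhibitor-efficiency definition: IE = (CR_blank − CR_inh)/CR_blank × 100
IE = (11.14 − 2.03) / 11.14 × 100
IE = 9.11 / 11.14 × 100 = 81.8 %

81.8 %


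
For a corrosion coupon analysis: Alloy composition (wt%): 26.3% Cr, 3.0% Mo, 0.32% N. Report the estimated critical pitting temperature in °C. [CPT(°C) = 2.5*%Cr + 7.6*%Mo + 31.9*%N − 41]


Apply the ASTM G48 empirical CPT estimate: CPT(°C) = 2.5*%Cr + 7.6*%Mo + 31.9*%N − 41
2.5*26.3 = 65.75; 7.6*3.0 = 22.8; 31.9*0.32 = 10.208
CPT = 65.75 + 22.8 + 10.208 − 41 = 57.758 °C
Rounded to 0.1 °C: CPT ≈ 57.8 °C

57.8 °C


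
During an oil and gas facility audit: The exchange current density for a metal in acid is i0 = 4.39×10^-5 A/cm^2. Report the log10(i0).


i0 = 4.39×10^-5 A/cm^2
log10(i0) = -4.358

-4.358


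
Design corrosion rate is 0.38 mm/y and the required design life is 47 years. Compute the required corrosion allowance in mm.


Corrosion allowance = CR × design life
CA = 0.38 * 47 = 17.86 mm

17.86 mm


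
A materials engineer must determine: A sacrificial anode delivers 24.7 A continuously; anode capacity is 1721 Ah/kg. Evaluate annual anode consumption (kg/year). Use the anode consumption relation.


Annual consumption = current * hours per year / capacity
Rate = 24.7 * 8760 / 1721 = 125.7 kg/year

125.7 kg/year


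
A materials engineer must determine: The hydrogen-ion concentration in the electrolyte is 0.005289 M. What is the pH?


pH = −log10[H+]
pH = −log10(0.005289) = 2.28

2.28


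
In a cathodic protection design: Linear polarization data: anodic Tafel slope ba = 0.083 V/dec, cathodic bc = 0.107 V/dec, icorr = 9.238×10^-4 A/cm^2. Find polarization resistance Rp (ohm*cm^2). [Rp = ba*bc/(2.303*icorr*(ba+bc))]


Apply the Stern-Geary equation: Rp = ba*bc / (2.303*icorr*(ba+bc))
ba*bc = 0.083*0.107 = 0.008881
ba+bc = 0.19; 2.303*icorr*(ba+bc) = 2.303*9.238×10^-4*0.19 = 4.0422717×10^-4
Rp = 0.008881 / 4.0422717×10^-4 = 21.97 ohm*cm^2

21.97 ohm*cm^2


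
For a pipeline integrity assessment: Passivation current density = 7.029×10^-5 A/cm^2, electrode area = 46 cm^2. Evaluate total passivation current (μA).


I = i_pass * A, then convert A → μA (×10^6)
I = 7.029×10^-5 * 46 * 10^6 = 3233.34 μA

3233.34 μA


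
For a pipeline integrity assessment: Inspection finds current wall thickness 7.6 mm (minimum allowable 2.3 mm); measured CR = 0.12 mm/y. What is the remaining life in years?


Apply the remaining-life relation: RL = (t_current − t_min) / CR
RL = (7.6 − 2.3) / 0.12 = 5.3 / 0.12 = 44.2 years

44.2 years


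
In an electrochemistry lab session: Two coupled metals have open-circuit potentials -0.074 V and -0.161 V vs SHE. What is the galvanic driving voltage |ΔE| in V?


Driving voltage is the absolute potential difference.
|ΔE| = |-0.074 − (-0.161)| = 0.087 V

0.087 V


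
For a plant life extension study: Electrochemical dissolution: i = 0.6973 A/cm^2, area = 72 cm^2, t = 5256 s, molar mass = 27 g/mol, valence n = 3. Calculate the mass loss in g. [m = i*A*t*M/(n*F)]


Apply Faraday's law: m = i*A*t*M / (n*F)
Total charge passed Q = i*A*t = 0.6973*72*5256 = 263880.6336 C
m = Q*M/(n*F) = 263880.6336*27/(3*96485) = 24.6145 g

24.6145 g


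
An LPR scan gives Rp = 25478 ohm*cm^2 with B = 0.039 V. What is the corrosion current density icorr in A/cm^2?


Apply the Stern-Geary relation: icorr = B / Rp
icorr = 0.039 / 25478 = 1.531×10^-6 A/cm^2

1.531×10^-6 A/cm^2


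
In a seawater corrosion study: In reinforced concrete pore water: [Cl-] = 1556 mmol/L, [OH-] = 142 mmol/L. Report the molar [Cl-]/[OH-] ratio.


Threshold parameter = [Cl-] / [OH-] (molar basis; both in mmol/L, so units cancel)
Ratio = 1556 / 142 = 10.96

10.96


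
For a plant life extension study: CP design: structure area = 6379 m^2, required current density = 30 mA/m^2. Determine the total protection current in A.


I = area * current density, then convert mA → A (÷1000)
I = 6379 * 30 / 1000 = 191.37 A

191.37 A


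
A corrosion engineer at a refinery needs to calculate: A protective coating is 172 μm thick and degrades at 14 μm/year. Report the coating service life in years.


Service life = thickness / degradation rate
Life = 172 / 14 = 12.3 years

12.3 years


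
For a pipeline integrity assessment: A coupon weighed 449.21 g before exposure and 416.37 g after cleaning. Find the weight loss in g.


Weight loss = initial − final
WL = 449.21 − 416.37 = 32.84 g

32.84 g


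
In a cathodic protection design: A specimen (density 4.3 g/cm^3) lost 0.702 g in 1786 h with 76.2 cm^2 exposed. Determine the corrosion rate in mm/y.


Apply the mm/y weight-loss relation: CR = 87600 * W / (D * A * T)
Numerator: 87600 * 0.702 = 61495.2
Denominator: 4.3 * 76.2 * 1786 = 585200.76
CR = 61495.2 / 585200.76 = 0.1051 mm/y

0.1051 mm/y


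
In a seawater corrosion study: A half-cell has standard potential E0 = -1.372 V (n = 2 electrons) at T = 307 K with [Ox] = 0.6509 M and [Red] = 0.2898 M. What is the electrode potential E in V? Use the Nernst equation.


Apply the Nernst equation: E = E0 + (RT/nF)*ln([Ox]/[Red])
Step 1: RT/nF = 8.314*307/(2*96485) = 0.01322692 V
Step 2: [Ox]/[Red] = 0.6509/0.2898 = 2.246032
Step 3: ln(2.246032) = 0.809165
Step 4: correction = 0.01322692 * 0.809165 = 0.0107 V
E = -1.372 + 0.0107 = -1.3613 V

-1.3613 V


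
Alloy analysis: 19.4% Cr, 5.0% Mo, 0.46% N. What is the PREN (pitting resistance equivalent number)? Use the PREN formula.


Apply the PREN formula: PREN = Cr + 3.3*Mo + 16*N
PREN = 19.4 + 3.3*5.0 + 16*0.46
PREN = 19.4 + 16.5 + 7.36 = 43.26

43.26


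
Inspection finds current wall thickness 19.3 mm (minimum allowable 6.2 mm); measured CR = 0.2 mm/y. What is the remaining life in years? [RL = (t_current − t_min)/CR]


Apply the remaining-life relation: RL = (t_current − t_min) / CR
RL = (19.3 − 6.2) / 0.2 = 13.1 / 0.2 = 65.5 years

65.5 years


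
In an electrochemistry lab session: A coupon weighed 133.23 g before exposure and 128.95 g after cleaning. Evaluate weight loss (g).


Weight loss = initial − final
WL = 133.23 − 128.95 = 4.28 g

4.28 g


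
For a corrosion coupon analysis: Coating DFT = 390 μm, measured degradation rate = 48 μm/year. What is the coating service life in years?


Service life = thickness / degradation rate
Life = 390 / 48 = 8.1 years

8.1 years


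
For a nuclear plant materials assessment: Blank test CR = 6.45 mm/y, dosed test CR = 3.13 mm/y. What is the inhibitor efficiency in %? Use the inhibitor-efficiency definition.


Apply the inhibitor-efficiency definition: IE = (CR_blank − CR_inh)/CR_blank × 100
IE = (6.45 − 3.13) / 6.45 × 100
IE = 3.32 / 6.45 × 100 = 51.5 %

51.5 %


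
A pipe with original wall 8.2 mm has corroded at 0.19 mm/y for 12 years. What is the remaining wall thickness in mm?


Remaining wall = original − CR × time
t = 8.2 − 0.19*12 = 8.2 − 2.28 = 5.92 mm

5.92 mm


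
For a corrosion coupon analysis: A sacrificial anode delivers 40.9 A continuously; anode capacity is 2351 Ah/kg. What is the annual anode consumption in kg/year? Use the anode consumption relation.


Annual consumption = current * hours per year / capacity
Rate = 40.9 * 8760 / 2351 = 152.4 kg/year

152.4 kg/year


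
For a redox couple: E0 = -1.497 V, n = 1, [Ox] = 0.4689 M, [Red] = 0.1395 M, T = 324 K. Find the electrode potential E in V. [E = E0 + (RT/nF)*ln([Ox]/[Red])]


Apply the Nernst equation: E = E0 + (RT/nF)*ln([Ox]/[Red])
Step 1: RT/nF = 8.314*324/(1*96485) = 0.0279187 V
Step 2: [Ox]/[Red] = 0.4689/0.1395 = 3.36129
Step 3: ln(3.36129) = 1.212325
Step 4: correction = 0.0279187 * 1.212325 = 0.0338 V
E = -1.497 + 0.0338 = -1.4632 V

-1.4632 V


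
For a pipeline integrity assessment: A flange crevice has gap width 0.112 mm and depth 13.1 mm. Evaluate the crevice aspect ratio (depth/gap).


Aspect ratio = depth / gap
Ratio = 13.1 / 0.112 = 117.0

117.0


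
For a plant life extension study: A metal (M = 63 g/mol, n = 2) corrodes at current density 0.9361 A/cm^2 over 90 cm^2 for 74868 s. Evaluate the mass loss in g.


Apply Faraday's law: m = i*A*t*M / (n*F)
Total charge passed Q = i*A*t = 0.9361*90*74868 = 6307554.132 C
m = Q*M/(n*F) = 6307554.132*63/(2*96485) = 2059.2626 g

2059.2626 g


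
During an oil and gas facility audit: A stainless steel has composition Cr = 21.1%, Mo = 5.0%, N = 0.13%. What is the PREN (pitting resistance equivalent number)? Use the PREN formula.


Apply the PREN formula: PREN = Cr + 3.3*Mo + 16*N
PREN = 21.1 + 3.3*5.0 + 16*0.13
PREN = 21.1 + 16.5 + 2.08 = 39.68

39.68


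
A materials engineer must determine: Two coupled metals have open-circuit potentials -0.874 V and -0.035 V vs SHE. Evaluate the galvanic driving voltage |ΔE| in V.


Driving voltage is the absolute potential difference.
|ΔE| = |-0.874 − (-0.035)| = 0.839 V

0.839 V


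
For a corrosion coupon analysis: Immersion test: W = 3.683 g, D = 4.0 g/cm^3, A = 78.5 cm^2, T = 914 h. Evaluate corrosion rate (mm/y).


Apply the mm/y weight-loss relation: CR = 87600 * W / (D * A * T)
Numerator: 87600 * 3.683 = 322630.8
Denominator: 4.0 * 78.5 * 914 = 286996.0
CR = 322630.8 / 286996.0 = 1.1242 mm/y

1.1242 mm/y


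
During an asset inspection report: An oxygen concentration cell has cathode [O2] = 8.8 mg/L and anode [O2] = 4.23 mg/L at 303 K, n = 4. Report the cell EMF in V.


Apply the Nernst concentration-cell relation: E = (RT/nF)*ln(C_cathode/C_anode)
RT/nF = 8.314*303/(4*96485) = 0.00652729 V
ln(8.8/4.23) = 0.73255
E = 0.00652729 * 0.73255 = 0.00478 V

0.00478 V


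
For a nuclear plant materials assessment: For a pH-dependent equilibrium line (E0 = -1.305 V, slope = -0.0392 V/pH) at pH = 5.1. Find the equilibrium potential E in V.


Apply the Pourbaix line equation: E = E0 + slope*pH
E = -1.305 + (-0.0392)*5.1 = -1.305 + (-0.19992) = -1.50492 V
Rounded to 4 decimal places: E = -1.5049 V

-1.5049 V


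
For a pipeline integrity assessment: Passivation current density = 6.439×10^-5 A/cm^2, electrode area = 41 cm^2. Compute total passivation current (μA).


I = i_pass * A, then convert A → μA (×10^6)
I = 6.439×10^-5 * 41 * 10^6 = 2639.99 μA

2639.99 μA


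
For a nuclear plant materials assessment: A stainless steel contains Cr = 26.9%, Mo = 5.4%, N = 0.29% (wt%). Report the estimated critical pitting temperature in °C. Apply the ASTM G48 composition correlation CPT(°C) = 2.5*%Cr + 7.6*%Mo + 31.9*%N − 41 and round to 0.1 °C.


Apply the ASTM G48 empirical CPT estimate: CPT(°C) = 2.5*%Cr + 7.6*%Mo + 31.9*%N − 41
2.5*26.9 = 67.25; 7.6*5.4 = 41.04; 31.9*0.29 = 9.251
CPT = 67.25 + 41.04 + 9.251 − 41 = 76.541 °C
Rounded to 0.1 °C: CPT ≈ 76.5 °C

76.5 °C


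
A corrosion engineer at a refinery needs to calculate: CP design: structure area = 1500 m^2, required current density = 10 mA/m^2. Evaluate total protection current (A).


I = area * current density, then convert mA → A (÷1000)
I = 1500 * 10 / 1000 = 15.0 A

15.0 A


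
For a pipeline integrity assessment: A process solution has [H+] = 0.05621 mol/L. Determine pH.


pH = −log10[H+]
pH = −log10(0.05621) = 1.25

1.25


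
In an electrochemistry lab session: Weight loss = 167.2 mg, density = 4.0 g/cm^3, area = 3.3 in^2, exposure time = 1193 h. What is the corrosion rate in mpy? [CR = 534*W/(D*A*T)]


Apply the mpy weight-loss relation: CR = 534 * W / (D * A * T)
Numerator: 534 * 167.2 = 89284.8
Denominator: 4.0 * 3.3 * 1193 = 15747.6
CR = 89284.8 / 15747.6 = 5.66974 mpy

5.66974 mpy


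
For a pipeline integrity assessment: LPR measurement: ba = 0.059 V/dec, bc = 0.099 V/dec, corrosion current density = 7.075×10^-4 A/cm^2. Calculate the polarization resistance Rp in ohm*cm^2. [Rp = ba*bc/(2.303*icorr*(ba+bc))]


Apply the Stern-Geary equation: Rp = ba*bc / (2.303*icorr*(ba+bc))
ba*bc = 0.059*0.099 = 0.005841
ba+bc = 0.158; 2.303*icorr*(ba+bc) = 2.303*7.075×10^-4*0.158 = 2.5744085×10^-4
Rp = 0.005841 / 2.5744085×10^-4 = 22.69 ohm*cm^2

22.69 ohm*cm^2


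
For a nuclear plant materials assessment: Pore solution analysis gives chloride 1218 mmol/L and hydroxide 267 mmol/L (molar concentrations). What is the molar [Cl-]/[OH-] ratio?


Threshold parameter = [Cl-] / [OH-] (molar basis; both in mmol/L, so units cancel)
Ratio = 1218 / 267 = 4.56

4.56


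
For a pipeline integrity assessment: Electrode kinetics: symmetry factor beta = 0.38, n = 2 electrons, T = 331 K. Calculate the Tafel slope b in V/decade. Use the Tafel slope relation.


Apply the Tafel slope relation: b = 2.303*R*T/(beta*n*F)
Numerator: 2.303 * 8.314 * 331 = 6337.7
Denominator: 0.38 * 2 * 96485 = 73328.6
b = 6337.7 / 73328.6 = 0.0864 V/decade

0.0864 V/decade


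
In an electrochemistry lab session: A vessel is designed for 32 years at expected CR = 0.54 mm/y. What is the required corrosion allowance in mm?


Corrosion allowance = CR × design life
CA = 0.54 * 32 = 17.28 mm

17.28 mm


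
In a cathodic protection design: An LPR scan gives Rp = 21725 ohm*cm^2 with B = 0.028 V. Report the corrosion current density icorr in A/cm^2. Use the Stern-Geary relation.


Apply the Stern-Geary relation: icorr = B / Rp
icorr = 0.028 / 21725 = 1.289×10^-6 A/cm^2

1.289×10^-6 A/cm^2


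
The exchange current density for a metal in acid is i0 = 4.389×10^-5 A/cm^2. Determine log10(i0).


i0 = 4.389×10^-5 A/cm^2
log10(i0) = -4.358

-4.358


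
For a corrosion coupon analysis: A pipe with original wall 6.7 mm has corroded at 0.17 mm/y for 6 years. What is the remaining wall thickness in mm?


Remaining wall = original − CR × time
t = 6.7 − 0.17*6 = 6.7 − 1.02 = 5.68 mm

5.68 mm


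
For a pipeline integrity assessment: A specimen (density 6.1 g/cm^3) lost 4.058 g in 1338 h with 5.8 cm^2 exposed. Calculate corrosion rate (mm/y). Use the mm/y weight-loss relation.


Apply the mm/y weight-loss relation: CR = 87600 * W / (D * A * T)
Numerator: 87600 * 4.058 = 355480.8
Denominator: 6.1 * 5.8 * 1338 = 47338.44
CR = 355480.8 / 47338.44 = 7.5093 mm/y

7.5093 mm/y


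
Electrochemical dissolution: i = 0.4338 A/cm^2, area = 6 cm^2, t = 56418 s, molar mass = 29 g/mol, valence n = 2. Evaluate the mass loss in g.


Apply Faraday's law: m = i*A*t*M / (n*F)
Total charge passed Q = i*A*t = 0.4338*6*56418 = 146844.7704 C
m = Q*M/(n*F) = 146844.7704*29/(2*96485) = 22.068 g

22.068 g


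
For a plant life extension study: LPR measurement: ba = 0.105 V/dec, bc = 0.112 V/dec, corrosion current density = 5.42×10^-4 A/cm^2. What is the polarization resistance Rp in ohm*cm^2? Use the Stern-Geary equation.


Apply the Stern-Geary equation: Rp = ba*bc / (2.303*icorr*(ba+bc))
ba*bc = 0.105*0.112 = 0.01176
ba+bc = 0.217; 2.303*icorr*(ba+bc) = 2.303*5.42×10^-4*0.217 = 2.7086504×10^-4
Rp = 0.01176 / 2.7086504×10^-4 = 43.42 ohm*cm^2

43.42 ohm*cm^2
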